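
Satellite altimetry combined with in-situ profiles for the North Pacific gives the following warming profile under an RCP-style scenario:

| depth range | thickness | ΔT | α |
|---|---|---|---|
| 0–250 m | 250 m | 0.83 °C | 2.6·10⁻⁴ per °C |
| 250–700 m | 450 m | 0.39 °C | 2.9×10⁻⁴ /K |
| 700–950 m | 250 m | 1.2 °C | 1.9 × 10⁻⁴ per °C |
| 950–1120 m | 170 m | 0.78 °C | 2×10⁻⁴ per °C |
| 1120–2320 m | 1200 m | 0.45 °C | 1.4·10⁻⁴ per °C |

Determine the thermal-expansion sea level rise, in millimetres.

about 264 mm

0–250 m: 250 × 2.6×10⁻⁴ × 0.83 = 0.05395 m
Layer 2: 2.9×10⁻⁴ × 450 × 0.39 = 0.050895 m
Layer 3: 250 × 1.2 × 1.9×10⁻⁴ = 0.05700 m
950–1120 m: 2×10⁻⁴ × 0.78 × 170 = 0.02652 m
1200 × 1.4×10⁻⁴ × 0.45 = 0.07560 m
Δh = 0.05395 + 0.050895 + 0.05700 + 0.02652 + 0.07560 = 0.263965 m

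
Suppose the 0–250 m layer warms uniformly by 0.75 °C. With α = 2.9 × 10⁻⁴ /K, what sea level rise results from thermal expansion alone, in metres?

0.054 m

Δh = αΔT·H = 2.9×10⁻⁴ × 0.75 × 250 = 0.054375 m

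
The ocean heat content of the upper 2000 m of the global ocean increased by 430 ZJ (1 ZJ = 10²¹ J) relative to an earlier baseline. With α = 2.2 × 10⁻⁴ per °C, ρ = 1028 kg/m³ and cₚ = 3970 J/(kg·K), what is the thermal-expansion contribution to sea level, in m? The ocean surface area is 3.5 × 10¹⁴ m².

0.066 m of thermosteric rise

Per unit area: Q = 430×10²¹ / (3.5×10¹⁴) ≈ 1.229×10⁹ J/m²
Δh = αQ/(ρcₚ) = 2.2×10⁻⁴ × 1.229×10⁹ / (1028 × 3970) ≈ 0.066251 m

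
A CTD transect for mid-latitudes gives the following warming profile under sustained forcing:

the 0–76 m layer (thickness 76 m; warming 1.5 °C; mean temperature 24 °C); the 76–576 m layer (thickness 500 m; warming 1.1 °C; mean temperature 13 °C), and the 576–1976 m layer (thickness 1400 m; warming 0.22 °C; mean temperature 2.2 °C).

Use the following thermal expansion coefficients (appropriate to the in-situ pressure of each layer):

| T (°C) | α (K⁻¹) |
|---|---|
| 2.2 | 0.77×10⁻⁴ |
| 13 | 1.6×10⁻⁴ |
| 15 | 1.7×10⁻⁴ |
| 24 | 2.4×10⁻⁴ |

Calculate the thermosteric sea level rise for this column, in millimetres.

Layer 1 at 24 °C → α = 2.4×10⁻⁴ K⁻¹
Layer 2 at 13 °C → α = 1.6×10⁻⁴ K⁻¹
Layer 3 at 2.2 °C → α = 0.77×10⁻⁴ K⁻¹
0–76 m: 76 × 1.5 × 2.4×10⁻⁴ = 0.02736 m
Layer 2: 500 × 1.6×10⁻⁴ × 1.1 = 0.08800 m
576–1976 m: 0.22 × 1400 × 0.77×10⁻⁴ = 0.023716 m
Δh = 0.02736 + 0.08800 + 0.023716 = 0.139076 m

140 mm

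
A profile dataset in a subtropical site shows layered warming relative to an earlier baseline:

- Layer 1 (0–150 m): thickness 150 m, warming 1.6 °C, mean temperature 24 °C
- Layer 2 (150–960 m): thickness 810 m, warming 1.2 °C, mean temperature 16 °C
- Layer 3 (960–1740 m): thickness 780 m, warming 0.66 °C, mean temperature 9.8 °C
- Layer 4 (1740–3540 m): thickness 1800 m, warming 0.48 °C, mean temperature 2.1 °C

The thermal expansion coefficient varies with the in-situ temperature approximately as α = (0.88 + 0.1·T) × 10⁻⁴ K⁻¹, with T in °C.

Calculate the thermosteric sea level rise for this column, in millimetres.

Layer 1: α = (0.88 + 0.1×24)×10⁻⁴ = 3.28×10⁻⁴ K⁻¹
Layer 2: α = (0.88 + 0.1×16)×10⁻⁴ = 2.48×10⁻⁴ K⁻¹
Layer 3: α = (0.88 + 0.1×9.8)×10⁻⁴ = 1.86×10⁻⁴ K⁻¹
Layer 4: α = (0.88 + 0.1×2.1)×10⁻⁴ = 1.09×10⁻⁴ K⁻¹
0–150 m: 150 × 3.28×10⁻⁴ × 1.6 = 0.07872 m
Layer 2: 2.48×10⁻⁴ × 810 × 1.2 = 0.241056 m
Layer 3: 0.66 × 1.86×10⁻⁴ × 780 = 0.0957528 m
1740–3540 m: 1.09×10⁻⁴ × 0.48 × 1800 = 0.094176 m
Δh = 0.07872 + 0.241056 + 0.0957528 + 0.094176 = 0.5097048 m

about 510 mm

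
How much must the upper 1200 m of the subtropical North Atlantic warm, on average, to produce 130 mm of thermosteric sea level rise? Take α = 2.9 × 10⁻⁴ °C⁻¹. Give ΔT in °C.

0.374 °C

ΔT = Δh/(αH) = 0.13 / (2.9×10⁻⁴ × 1200) ≈ 0.3736 °C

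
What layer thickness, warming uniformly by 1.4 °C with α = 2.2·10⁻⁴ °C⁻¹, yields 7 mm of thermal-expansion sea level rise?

22.7 m

H = Δh/(αΔT) = 0.007 / (2.2×10⁻⁴ × 1.4) ≈ 22.73 m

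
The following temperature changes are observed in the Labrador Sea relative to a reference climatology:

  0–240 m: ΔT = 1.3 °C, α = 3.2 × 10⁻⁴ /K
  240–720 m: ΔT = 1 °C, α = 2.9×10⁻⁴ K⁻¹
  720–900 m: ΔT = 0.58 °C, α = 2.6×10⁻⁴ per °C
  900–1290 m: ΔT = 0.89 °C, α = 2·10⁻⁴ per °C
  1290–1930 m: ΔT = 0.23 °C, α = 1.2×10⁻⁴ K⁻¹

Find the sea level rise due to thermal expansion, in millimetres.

0–240 m: 1.3 × 3.2×10⁻⁴ × 240 = 0.09984 m
240–720 m: 1 × 480 × 2.9×10⁻⁴ = 0.13920 m
Layer 3: 2.6×10⁻⁴ × 180 × 0.58 = 0.027144 m
900–1290 m: 2×10⁻⁴ × 390 × 0.89 = 0.06942 m
640 × 0.23 × 1.2×10⁻⁴ = 0.017664 m
Δh = 0.09984 + 0.13920 + 0.027144 + 0.06942 + 0.017664 = 0.353268 m

about 350 mm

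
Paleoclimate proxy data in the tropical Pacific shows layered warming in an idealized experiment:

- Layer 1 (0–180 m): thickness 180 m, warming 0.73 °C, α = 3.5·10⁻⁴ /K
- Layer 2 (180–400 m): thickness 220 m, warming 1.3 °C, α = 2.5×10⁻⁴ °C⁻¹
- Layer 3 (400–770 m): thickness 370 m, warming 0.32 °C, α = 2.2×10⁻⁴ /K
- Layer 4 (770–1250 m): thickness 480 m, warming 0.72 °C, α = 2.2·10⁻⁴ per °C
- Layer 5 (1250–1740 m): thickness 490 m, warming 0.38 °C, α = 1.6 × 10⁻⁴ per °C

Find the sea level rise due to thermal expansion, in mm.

Layer 1: 180 × 0.73 × 3.5×10⁻⁴ = 0.04599 m
180–400 m: 220 × 2.5×10⁻⁴ × 1.3 = 0.07150 m
2.2×10⁻⁴ × 370 × 0.32 = 0.026048 m
0.72 × 480 × 2.2×10⁻⁴ = 0.076032 m
490 × 1.6×10⁻⁴ × 0.38 = 0.029792 m
Δh = 0.04599 + 0.07150 + 0.026048 + 0.076032 + 0.029792 = 0.249362 m ≈ 249 mm

Δh = 249 mm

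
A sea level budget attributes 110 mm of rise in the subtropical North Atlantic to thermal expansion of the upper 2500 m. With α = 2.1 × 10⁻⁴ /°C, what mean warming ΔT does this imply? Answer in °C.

0.210 °C

ΔT = Δh/(αH) = 0.11 / (2.1×10⁻⁴ × 2500) ≈ 0.2095 °C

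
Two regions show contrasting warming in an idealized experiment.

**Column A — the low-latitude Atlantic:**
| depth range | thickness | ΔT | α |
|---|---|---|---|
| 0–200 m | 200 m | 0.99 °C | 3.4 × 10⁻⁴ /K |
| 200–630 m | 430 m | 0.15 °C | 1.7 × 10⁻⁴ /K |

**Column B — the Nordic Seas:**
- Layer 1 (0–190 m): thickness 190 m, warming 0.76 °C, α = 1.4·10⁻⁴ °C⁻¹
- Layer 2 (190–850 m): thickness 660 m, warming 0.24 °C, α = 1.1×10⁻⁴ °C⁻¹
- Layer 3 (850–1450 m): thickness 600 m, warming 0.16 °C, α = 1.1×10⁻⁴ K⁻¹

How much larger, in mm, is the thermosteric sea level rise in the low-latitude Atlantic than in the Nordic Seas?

A 0–200 m: 200 × 0.99 × 3.4×10⁻⁴ = 0.06732 m
A 0.15 × 430 × 1.7×10⁻⁴ = 0.010965 m
A total: 0.078285 m
B Layer 1: 0.76 × 190 × 1.4×10⁻⁴ = 0.020216 m
B Layer 2: 660 × 0.24 × 1.1×10⁻⁴ = 0.017424 m
B Layer 3: 1.1×10⁻⁴ × 0.16 × 600 = 0.01056 m
B total: 0.04820 m
Difference: 0.078285 − 0.04820 = 0.030085 m

30 mm larger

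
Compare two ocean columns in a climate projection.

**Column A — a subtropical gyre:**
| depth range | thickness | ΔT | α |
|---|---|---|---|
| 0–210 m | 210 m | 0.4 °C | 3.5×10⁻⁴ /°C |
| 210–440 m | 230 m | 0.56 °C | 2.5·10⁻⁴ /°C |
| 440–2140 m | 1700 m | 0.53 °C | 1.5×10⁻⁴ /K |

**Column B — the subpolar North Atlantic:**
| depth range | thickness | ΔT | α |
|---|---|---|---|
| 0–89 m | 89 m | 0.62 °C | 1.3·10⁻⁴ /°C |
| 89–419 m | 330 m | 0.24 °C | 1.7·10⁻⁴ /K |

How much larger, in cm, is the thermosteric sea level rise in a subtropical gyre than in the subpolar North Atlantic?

A 0–210 m: 0.4 × 210 × 3.5×10⁻⁴ = 0.02940 m
A Layer 2: 230 × 2.5×10⁻⁴ × 0.56 = 0.03220 m
A Layer 3: 1700 × 1.5×10⁻⁴ × 0.53 = 0.13515 m
A total: 0.19675 m
B 0–89 m: 0.62 × 1.3×10⁻⁴ × 89 = 0.0071734 m
B Layer 2: 330 × 1.7×10⁻⁴ × 0.24 = 0.013464 m
B total: 0.0206374 m
Difference: 0.19675 − 0.0206374 = 0.1761126 m

17.6 cm larger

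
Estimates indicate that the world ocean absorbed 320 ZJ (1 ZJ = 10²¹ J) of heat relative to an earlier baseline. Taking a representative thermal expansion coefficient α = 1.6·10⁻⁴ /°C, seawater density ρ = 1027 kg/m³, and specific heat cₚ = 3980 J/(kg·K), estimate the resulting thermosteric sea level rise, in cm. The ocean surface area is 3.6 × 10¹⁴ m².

Per unit area: Q = 320×10²¹ / (3.6×10¹⁴) ≈ 8.889×10⁸ J/m²
Δh = αQ/(ρcₚ) = 1.6×10⁻⁴ × 8.889×10⁸ / (1027 × 3980) ≈ 0.034795 m

Δh ≈ 3.48 cm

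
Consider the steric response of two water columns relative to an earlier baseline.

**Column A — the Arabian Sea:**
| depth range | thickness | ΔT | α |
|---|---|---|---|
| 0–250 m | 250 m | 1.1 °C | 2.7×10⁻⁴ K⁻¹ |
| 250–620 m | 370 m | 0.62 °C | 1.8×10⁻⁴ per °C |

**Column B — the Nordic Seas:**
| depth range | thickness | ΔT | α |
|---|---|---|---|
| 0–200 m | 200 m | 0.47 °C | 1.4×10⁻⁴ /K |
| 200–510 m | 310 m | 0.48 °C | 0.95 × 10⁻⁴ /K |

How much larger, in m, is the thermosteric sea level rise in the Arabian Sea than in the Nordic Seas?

0.088 m larger

A 0–250 m: 250 × 2.7×10⁻⁴ × 1.1 = 0.07425 m
A 250–620 m: 1.8×10⁻⁴ × 370 × 0.62 = 0.041292 m
A total: 0.115542 m
B Layer 1: 1.4×10⁻⁴ × 0.47 × 200 = 0.01316 m
B 0.48 × 310 × 0.95×10⁻⁴ = 0.014136 m
B total: 0.027296 m
Difference: 0.115542 − 0.027296 = 0.088246 m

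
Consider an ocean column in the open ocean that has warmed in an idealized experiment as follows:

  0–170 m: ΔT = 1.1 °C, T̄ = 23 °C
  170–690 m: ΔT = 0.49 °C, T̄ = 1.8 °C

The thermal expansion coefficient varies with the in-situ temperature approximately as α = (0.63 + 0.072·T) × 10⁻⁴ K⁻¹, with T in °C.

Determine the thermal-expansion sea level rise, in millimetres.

Layer 1: α = (0.63 + 0.072×23)×10⁻⁴ = 2.286×10⁻⁴ K⁻¹
Layer 2: α = (0.63 + 0.072×1.8)×10⁻⁴ = 0.7596×10⁻⁴ K⁻¹
Layer 1: 2.286×10⁻⁴ × 170 × 1.1 = 0.0427482 m
170–690 m: 0.7596×10⁻⁴ × 0.49 × 520 = 0.019354608 m
Δh = 0.0427482 + 0.019354608 = 0.062102808 m

Δh = 62.1 mm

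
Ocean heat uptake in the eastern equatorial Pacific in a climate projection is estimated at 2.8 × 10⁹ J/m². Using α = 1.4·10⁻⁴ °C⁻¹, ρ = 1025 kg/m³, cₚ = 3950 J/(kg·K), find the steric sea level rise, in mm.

Δh ≈ 96.8 mm

Δh = αQ/(ρcₚ) = 1.4×10⁻⁴ × 2.8×10⁹ / (1025 × 3950) ≈ 0.09682 m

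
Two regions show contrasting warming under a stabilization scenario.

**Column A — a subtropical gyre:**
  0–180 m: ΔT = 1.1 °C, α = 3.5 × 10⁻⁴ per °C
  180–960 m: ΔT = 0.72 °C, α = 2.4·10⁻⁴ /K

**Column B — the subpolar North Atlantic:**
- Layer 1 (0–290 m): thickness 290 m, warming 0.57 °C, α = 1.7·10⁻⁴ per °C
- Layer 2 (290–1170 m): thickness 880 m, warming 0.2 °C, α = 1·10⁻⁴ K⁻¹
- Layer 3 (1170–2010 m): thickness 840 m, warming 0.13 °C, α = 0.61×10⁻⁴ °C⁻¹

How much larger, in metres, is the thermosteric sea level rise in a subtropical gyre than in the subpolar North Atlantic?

0.15 m larger

A 3.5×10⁻⁴ × 1.1 × 180 = 0.06930 m
A Layer 2: 780 × 2.4×10⁻⁴ × 0.72 = 0.134784 m
A total: 0.204084 m
B 0–290 m: 1.7×10⁻⁴ × 290 × 0.57 = 0.028101 m
B 290–1170 m: 0.2 × 1×10⁻⁴ × 880 = 0.01760 m
B 0.61×10⁻⁴ × 840 × 0.13 = 0.0066612 m
B total: 0.0523622 m
Difference: 0.204084 − 0.0523622 = 0.1517218 m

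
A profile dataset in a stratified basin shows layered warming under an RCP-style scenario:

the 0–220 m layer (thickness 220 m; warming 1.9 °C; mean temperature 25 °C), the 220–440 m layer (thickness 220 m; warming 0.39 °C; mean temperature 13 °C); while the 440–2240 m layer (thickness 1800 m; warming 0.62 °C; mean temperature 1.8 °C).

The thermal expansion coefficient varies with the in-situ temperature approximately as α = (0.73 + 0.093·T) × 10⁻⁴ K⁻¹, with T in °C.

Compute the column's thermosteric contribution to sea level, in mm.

Layer 1: α = (0.73 + 0.093×25)×10⁻⁴ = 3.055×10⁻⁴ K⁻¹
Layer 2: α = (0.73 + 0.093×13)×10⁻⁴ = 1.939×10⁻⁴ K⁻¹
Layer 3: α = (0.73 + 0.093×1.8)×10⁻⁴ = 0.8974×10⁻⁴ K⁻¹
Layer 1: 1.9 × 220 × 3.055×10⁻⁴ = 0.127699 m
220–440 m: 220 × 1.939×10⁻⁴ × 0.39 = 0.01663662 m
0.62 × 1800 × 0.8974×10⁻⁴ = 0.10014984 m
Δh = 0.127699 + 0.01663662 + 0.10014984 = 0.24448546 m

Δh = 244 mm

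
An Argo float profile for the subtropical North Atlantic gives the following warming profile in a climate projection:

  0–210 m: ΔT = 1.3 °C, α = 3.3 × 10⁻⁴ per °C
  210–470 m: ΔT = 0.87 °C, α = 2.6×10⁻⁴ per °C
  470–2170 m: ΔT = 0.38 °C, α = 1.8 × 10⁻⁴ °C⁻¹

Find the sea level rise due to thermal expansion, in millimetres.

Δh = 265 mm

0–210 m: 3.3×10⁻⁴ × 210 × 1.3 = 0.09009 m
0.87 × 260 × 2.6×10⁻⁴ = 0.058812 m
Layer 3: 1700 × 1.8×10⁻⁴ × 0.38 = 0.11628 m
Δh = 0.09009 + 0.058812 + 0.11628 = 0.265182 m ≈ 265 mm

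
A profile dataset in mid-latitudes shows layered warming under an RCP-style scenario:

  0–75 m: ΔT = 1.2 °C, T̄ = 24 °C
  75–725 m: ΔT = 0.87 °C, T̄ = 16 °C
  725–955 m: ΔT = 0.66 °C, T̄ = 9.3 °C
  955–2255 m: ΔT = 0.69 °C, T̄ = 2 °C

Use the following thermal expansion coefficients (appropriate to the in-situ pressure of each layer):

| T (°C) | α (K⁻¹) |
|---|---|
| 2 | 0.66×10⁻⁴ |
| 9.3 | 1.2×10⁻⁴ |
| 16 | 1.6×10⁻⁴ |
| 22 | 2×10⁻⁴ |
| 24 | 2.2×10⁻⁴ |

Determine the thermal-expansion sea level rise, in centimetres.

18.8 cm of thermosteric rise

Layer 1 at 24 °C → α = 2.2×10⁻⁴ K⁻¹
Layer 2 at 16 °C → α = 1.6×10⁻⁴ K⁻¹
Layer 3 at 9.3 °C → α = 1.2×10⁻⁴ K⁻¹
Layer 4 at 2 °C → α = 0.66×10⁻⁴ K⁻¹
Layer 1: 1.2 × 2.2×10⁻⁴ × 75 = 0.01980 m
75–725 m: 1.6×10⁻⁴ × 650 × 0.87 = 0.09048 m
230 × 0.66 × 1.2×10⁻⁴ = 0.018216 m
955–2255 m: 1300 × 0.66×10⁻⁴ × 0.69 = 0.059202 m
Δh = 0.01980 + 0.09048 + 0.018216 + 0.059202 = 0.187698 m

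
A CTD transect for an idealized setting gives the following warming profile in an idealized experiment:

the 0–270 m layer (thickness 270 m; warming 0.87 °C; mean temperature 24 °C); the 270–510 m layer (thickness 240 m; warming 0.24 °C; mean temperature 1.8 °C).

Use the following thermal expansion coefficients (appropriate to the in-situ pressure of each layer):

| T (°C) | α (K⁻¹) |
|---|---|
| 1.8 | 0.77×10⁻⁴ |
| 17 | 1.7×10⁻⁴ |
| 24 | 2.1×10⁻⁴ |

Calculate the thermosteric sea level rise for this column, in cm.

5.4 cm of thermosteric rise

Layer 1 at 24 °C → α = 2.1×10⁻⁴ K⁻¹
Layer 2 at 1.8 °C → α = 0.77×10⁻⁴ K⁻¹
0–270 m: 0.87 × 270 × 2.1×10⁻⁴ = 0.049329 m
0.77×10⁻⁴ × 0.24 × 240 = 0.0044352 m
Δh = 0.049329 + 0.0044352 = 0.0537642 m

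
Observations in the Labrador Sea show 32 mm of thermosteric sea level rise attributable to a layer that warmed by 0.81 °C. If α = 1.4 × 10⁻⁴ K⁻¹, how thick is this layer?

H = Δh/(αΔT) = 0.032 / (1.4×10⁻⁴ × 0.81) ≈ 282.2 m

H ≈ 282 m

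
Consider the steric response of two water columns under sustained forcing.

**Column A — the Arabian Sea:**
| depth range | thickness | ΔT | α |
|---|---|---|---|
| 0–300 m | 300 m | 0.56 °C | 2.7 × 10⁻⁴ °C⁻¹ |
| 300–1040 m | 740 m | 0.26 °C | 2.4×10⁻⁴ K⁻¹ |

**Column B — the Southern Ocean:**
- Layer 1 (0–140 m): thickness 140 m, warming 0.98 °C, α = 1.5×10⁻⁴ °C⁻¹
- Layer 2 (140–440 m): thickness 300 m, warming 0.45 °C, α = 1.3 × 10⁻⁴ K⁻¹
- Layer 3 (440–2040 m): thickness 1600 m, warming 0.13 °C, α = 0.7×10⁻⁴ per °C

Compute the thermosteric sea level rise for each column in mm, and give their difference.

Δh_A ≈ 92 mm, Δh_B ≈ 53 mm; difference ≈ 39 mm

A 2.7×10⁻⁴ × 300 × 0.56 = 0.04536 m
A 0.26 × 740 × 2.4×10⁻⁴ = 0.046176 m
A total: 0.091536 m
B Layer 1: 0.98 × 140 × 1.5×10⁻⁴ = 0.02058 m
B Layer 2: 1.3×10⁻⁴ × 0.45 × 300 = 0.01755 m
B Layer 3: 0.13 × 1600 × 0.7×10⁻⁴ = 0.01456 m
B total: 0.05269 m
Difference: 0.091536 − 0.05269 = 0.038846 m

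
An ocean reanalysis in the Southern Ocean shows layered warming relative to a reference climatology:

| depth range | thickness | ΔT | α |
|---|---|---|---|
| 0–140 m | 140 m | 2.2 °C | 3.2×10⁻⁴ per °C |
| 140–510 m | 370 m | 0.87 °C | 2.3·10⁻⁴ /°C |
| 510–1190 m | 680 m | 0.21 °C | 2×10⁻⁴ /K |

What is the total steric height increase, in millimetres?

Layer 1: 3.2×10⁻⁴ × 140 × 2.2 = 0.09856 m
Layer 2: 2.3×10⁻⁴ × 0.87 × 370 = 0.074037 m
2×10⁻⁴ × 680 × 0.21 = 0.02856 m
Δh = 0.09856 + 0.074037 + 0.02856 = 0.201157 m ≈ 200 mm

200 mm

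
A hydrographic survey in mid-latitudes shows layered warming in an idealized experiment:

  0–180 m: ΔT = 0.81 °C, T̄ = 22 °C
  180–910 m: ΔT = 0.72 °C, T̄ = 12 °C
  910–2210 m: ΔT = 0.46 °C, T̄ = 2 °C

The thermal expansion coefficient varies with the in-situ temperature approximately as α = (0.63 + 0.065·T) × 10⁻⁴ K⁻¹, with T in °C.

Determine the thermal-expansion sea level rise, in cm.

15.0 cm of thermosteric rise

Layer 1: α = (0.63 + 0.065×22)×10⁻⁴ = 2.06×10⁻⁴ K⁻¹
Layer 2: α = (0.63 + 0.065×12)×10⁻⁴ = 1.41×10⁻⁴ K⁻¹
Layer 3: α = (0.63 + 0.065×2)×10⁻⁴ = 0.76×10⁻⁴ K⁻¹
2.06×10⁻⁴ × 180 × 0.81 = 0.0300348 m
180–910 m: 1.41×10⁻⁴ × 730 × 0.72 = 0.0741096 m
910–2210 m: 0.46 × 1300 × 0.76×10⁻⁴ = 0.045448 m
Δh = 0.0300348 + 0.0741096 + 0.045448 = 0.1495924 m ≈ 15.0 cm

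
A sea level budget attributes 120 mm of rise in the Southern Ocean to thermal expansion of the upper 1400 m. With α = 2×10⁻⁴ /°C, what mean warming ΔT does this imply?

ΔT = Δh/(αH) = 0.12 / (2×10⁻⁴ × 1400) ≈ 0.4286 K

0.429 K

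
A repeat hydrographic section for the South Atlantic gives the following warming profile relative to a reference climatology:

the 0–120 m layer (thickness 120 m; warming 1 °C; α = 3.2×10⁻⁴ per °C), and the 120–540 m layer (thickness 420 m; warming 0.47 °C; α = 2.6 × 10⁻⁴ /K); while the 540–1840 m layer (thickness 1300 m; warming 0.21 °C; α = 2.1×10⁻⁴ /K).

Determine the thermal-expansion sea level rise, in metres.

0–120 m: 120 × 1 × 3.2×10⁻⁴ = 0.03840 m
Layer 2: 2.6×10⁻⁴ × 0.47 × 420 = 0.051324 m
0.21 × 1300 × 2.1×10⁻⁴ = 0.05733 m
Δh = 0.03840 + 0.051324 + 0.05733 = 0.147054 m ≈ 0.15 m

0.15 m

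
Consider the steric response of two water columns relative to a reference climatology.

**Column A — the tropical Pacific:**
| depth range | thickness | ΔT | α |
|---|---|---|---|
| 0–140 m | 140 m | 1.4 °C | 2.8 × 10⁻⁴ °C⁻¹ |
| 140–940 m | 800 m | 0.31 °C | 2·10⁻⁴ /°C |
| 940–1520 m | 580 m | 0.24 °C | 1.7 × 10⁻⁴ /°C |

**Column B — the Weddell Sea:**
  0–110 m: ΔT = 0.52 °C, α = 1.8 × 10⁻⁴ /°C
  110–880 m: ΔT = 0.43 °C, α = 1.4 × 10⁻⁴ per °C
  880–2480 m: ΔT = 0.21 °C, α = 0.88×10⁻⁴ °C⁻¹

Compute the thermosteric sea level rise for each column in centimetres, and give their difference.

A 0–140 m: 1.4 × 2.8×10⁻⁴ × 140 = 0.05488 m
A 140–940 m: 800 × 2×10⁻⁴ × 0.31 = 0.04960 m
A Layer 3: 0.24 × 1.7×10⁻⁴ × 580 = 0.023664 m
A total: 0.128144 m
B 0–110 m: 1.8×10⁻⁴ × 0.52 × 110 = 0.010296 m
B Layer 2: 0.43 × 770 × 1.4×10⁻⁴ = 0.046354 m
B 1600 × 0.21 × 0.88×10⁻⁴ = 0.029568 m
B total: 0.086218 m
Difference: 0.128144 − 0.086218 = 0.041926 m

Δh_A ≈ 12.8 cm, Δh_B ≈ 8.62 cm; difference ≈ 4.19 cm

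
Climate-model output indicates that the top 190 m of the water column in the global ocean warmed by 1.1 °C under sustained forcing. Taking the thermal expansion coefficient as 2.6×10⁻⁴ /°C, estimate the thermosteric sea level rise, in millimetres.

Δh = 54.3 mm

Δh = αΔT·H = 2.6×10⁻⁴ × 1.1 × 190 = 0.05434 m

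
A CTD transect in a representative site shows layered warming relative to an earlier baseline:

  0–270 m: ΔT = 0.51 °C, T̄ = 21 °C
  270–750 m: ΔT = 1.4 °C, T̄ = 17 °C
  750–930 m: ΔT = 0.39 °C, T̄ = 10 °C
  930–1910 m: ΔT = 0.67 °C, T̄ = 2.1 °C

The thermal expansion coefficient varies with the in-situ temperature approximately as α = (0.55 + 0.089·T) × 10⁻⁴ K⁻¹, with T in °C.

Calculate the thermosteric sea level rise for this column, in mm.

Layer 1: α = (0.55 + 0.089×21)×10⁻⁴ = 2.419×10⁻⁴ K⁻¹
Layer 2: α = (0.55 + 0.089×17)×10⁻⁴ = 2.063×10⁻⁴ K⁻¹
Layer 3: α = (0.55 + 0.089×10)×10⁻⁴ = 1.44×10⁻⁴ K⁻¹
Layer 4: α = (0.55 + 0.089×2.1)×10⁻⁴ = 0.7369×10⁻⁴ K⁻¹
0–270 m: 2.419×10⁻⁴ × 0.51 × 270 = 0.03330963 m
Layer 2: 2.063×10⁻⁴ × 480 × 1.4 = 0.1386336 m
Layer 3: 0.39 × 180 × 1.44×10⁻⁴ = 0.0101088 m
980 × 0.7369×10⁻⁴ × 0.67 = 0.048384854 m
Δh = 0.03330963 + 0.1386336 + 0.0101088 + 0.048384854 = 0.230436884 m ≈ 230 mm

230 mm of thermosteric rise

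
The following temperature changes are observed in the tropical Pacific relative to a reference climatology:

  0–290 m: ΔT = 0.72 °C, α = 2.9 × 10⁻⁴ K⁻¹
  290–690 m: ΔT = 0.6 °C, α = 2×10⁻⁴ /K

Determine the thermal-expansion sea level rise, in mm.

110 mm of thermosteric rise

0–290 m: 290 × 0.72 × 2.9×10⁻⁴ = 0.060552 m
Layer 2: 0.6 × 400 × 2×10⁻⁴ = 0.04800 m
Δh = 0.060552 + 0.04800 = 0.108552 m ≈ 110 mm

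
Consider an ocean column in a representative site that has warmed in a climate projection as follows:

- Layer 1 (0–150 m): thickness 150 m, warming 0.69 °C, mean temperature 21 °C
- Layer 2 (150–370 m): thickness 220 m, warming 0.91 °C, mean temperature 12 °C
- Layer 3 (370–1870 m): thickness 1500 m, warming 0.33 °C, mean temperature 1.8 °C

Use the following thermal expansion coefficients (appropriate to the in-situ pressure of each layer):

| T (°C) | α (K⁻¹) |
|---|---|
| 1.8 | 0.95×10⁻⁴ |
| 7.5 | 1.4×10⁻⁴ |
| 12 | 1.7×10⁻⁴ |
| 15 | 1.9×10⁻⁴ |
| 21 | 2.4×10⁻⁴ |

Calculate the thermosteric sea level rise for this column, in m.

Δh = 0.106 m

Layer 1 at 21 °C → α = 2.4×10⁻⁴ K⁻¹
Layer 2 at 12 °C → α = 1.7×10⁻⁴ K⁻¹
Layer 3 at 1.8 °C → α = 0.95×10⁻⁴ K⁻¹
Layer 1: 150 × 2.4×10⁻⁴ × 0.69 = 0.02484 m
Layer 2: 1.7×10⁻⁴ × 0.91 × 220 = 0.034034 m
Layer 3: 1500 × 0.33 × 0.95×10⁻⁴ = 0.047025 m
Δh = 0.02484 + 0.034034 + 0.047025 = 0.105899 m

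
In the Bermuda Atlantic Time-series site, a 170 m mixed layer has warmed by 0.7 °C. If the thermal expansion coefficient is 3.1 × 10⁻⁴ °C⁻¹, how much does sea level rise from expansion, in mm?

Δh ≈ 36.9 mm

Δh = αΔT·H = 3.1×10⁻⁴ × 0.7 × 170 = 0.03689 m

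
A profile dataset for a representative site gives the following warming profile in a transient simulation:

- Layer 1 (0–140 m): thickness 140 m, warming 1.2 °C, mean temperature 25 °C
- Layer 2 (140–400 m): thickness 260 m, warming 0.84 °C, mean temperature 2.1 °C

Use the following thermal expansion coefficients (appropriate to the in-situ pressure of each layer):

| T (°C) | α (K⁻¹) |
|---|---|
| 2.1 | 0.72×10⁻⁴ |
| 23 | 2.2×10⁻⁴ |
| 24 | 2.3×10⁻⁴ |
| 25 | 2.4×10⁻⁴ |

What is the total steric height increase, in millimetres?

56.0 mm

Layer 1 at 25 °C → α = 2.4×10⁻⁴ K⁻¹
Layer 2 at 2.1 °C → α = 0.72×10⁻⁴ K⁻¹
0–140 m: 140 × 2.4×10⁻⁴ × 1.2 = 0.04032 m
140–400 m: 0.84 × 0.72×10⁻⁴ × 260 = 0.0157248 m
Δh = 0.04032 + 0.0157248 = 0.0560448 m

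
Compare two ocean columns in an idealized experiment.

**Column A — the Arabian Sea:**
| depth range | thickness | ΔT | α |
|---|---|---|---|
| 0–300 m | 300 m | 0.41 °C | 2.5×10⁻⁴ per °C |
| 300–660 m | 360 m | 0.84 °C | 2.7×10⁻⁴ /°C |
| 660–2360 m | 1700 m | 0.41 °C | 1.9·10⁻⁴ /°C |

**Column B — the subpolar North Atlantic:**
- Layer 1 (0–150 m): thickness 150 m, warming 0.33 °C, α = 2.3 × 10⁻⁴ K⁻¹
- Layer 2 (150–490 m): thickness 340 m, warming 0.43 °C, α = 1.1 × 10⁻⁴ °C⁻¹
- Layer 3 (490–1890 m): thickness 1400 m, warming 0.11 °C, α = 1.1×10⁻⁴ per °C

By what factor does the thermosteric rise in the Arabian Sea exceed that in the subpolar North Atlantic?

A 0–300 m: 2.5×10⁻⁴ × 0.41 × 300 = 0.03075 m
A 0.84 × 2.7×10⁻⁴ × 360 = 0.081648 m
A 1.9×10⁻⁴ × 1700 × 0.41 = 0.13243 m
A total: 0.244828 m
B 0.33 × 2.3×10⁻⁴ × 150 = 0.011385 m
B Layer 2: 1.1×10⁻⁴ × 340 × 0.43 = 0.016082 m
B Layer 3: 1.1×10⁻⁴ × 1400 × 0.11 = 0.01694 m
B total: 0.044407 m
Ratio: 0.244828 / 0.044407 ≈ 5.513

5.51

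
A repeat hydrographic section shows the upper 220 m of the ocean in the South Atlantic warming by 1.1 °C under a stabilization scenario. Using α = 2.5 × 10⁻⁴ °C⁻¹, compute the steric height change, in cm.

6.05 cm of thermosteric rise

Δh = αΔT·H = 2.5×10⁻⁴ × 1.1 × 220 = 0.06050 m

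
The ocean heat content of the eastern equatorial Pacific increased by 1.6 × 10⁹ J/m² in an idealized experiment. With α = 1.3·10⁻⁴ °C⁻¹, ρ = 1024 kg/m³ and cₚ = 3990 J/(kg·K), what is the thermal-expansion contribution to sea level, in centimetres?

5.09 cm

Δh = αQ/(ρcₚ) = 1.3×10⁻⁴ × 1.6×10⁹ / (1024 × 3990) ≈ 0.050909 m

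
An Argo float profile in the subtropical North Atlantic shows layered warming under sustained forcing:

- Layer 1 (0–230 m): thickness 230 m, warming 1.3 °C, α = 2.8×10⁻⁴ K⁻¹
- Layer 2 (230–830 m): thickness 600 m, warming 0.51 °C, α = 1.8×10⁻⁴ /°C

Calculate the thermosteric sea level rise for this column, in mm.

Δh = 139 mm

Layer 1: 1.3 × 2.8×10⁻⁴ × 230 = 0.08372 m
Layer 2: 0.51 × 1.8×10⁻⁴ × 600 = 0.05508 m
Δh = 0.08372 + 0.05508 = 0.13880 m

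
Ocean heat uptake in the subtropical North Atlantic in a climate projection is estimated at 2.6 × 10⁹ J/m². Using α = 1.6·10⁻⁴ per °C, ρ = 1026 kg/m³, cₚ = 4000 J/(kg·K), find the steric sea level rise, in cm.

Δh = 10.1 cm

Δh = αQ/(ρcₚ) = 1.6×10⁻⁴ × 2.6×10⁹ / (1026 × 4000) ≈ 0.10136 m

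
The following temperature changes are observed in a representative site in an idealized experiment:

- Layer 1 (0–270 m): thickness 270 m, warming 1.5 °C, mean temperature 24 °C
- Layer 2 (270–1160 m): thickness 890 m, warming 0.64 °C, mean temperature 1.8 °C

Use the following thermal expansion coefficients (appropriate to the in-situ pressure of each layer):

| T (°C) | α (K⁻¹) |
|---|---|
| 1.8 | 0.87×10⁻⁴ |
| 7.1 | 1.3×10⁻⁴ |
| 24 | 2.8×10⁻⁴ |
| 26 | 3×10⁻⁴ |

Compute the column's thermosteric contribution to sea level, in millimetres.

Layer 1 at 24 °C → α = 2.8×10⁻⁴ K⁻¹
Layer 2 at 1.8 °C → α = 0.87×10⁻⁴ K⁻¹
0–270 m: 2.8×10⁻⁴ × 270 × 1.5 = 0.11340 m
0.64 × 0.87×10⁻⁴ × 890 = 0.0495552 m
Δh = 0.11340 + 0.0495552 = 0.1629552 m

163 mm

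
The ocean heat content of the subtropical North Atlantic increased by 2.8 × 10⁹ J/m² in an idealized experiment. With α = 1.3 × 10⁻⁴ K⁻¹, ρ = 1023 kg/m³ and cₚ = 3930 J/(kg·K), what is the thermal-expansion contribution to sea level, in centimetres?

9.05 cm

Δh = αQ/(ρcₚ) = 1.3×10⁻⁴ × 2.8×10⁹ / (1023 × 3930) ≈ 0.090538 m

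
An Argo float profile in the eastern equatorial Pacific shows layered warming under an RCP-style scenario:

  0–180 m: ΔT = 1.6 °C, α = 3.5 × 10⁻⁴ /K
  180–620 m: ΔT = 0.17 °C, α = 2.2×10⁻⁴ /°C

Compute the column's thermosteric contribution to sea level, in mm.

120 mm

180 × 1.6 × 3.5×10⁻⁴ = 0.10080 m
180–620 m: 0.17 × 2.2×10⁻⁴ × 440 = 0.016456 m
Δh = 0.10080 + 0.016456 = 0.117256 m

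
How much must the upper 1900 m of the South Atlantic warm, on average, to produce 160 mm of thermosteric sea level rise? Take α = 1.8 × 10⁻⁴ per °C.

ΔT ≈ 0.468 °C

ΔT = Δh/(αH) = 0.16 / (1.8×10⁻⁴ × 1900) ≈ 0.4678 °C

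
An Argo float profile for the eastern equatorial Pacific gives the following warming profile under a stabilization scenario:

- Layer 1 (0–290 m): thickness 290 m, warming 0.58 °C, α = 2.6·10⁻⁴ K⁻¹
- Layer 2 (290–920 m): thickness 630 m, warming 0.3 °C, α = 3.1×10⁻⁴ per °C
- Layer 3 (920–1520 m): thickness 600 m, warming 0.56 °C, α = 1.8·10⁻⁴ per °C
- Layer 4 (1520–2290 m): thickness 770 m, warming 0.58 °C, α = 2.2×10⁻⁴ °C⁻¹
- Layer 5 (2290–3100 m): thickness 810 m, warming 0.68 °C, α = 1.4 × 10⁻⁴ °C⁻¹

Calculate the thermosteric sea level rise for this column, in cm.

290 × 2.6×10⁻⁴ × 0.58 = 0.043732 m
290–920 m: 0.3 × 630 × 3.1×10⁻⁴ = 0.05859 m
0.56 × 600 × 1.8×10⁻⁴ = 0.06048 m
Layer 4: 770 × 0.58 × 2.2×10⁻⁴ = 0.098252 m
Layer 5: 1.4×10⁻⁴ × 810 × 0.68 = 0.077112 m
Δh = 0.043732 + 0.05859 + 0.06048 + 0.098252 + 0.077112 = 0.338166 m ≈ 33.8 cm

33.8 cm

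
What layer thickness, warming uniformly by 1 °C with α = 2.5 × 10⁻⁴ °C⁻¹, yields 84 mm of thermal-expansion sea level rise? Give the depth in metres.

H = Δh/(αΔT) = 0.084 / (2.5×10⁻⁴ × 1) = 336.0 m

340 m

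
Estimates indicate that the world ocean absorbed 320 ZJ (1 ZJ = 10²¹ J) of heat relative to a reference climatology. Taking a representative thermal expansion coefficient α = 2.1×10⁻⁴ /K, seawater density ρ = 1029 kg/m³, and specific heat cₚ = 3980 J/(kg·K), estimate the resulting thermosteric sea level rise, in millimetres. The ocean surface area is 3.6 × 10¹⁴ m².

Δh ≈ 45.6 mm

Per unit area: Q = 320×10²¹ / (3.6×10¹⁴) ≈ 8.889×10⁸ J/m²
Δh = αQ/(ρcₚ) = 2.1×10⁻⁴ × 8.889×10⁸ / (1029 × 3980) ≈ 0.04558 m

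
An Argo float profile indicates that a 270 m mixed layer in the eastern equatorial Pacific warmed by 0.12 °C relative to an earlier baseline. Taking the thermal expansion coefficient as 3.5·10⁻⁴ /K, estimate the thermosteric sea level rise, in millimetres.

Δh = αΔT·H = 3.5×10⁻⁴ × 0.12 × 270 = 0.01134 m

11 mm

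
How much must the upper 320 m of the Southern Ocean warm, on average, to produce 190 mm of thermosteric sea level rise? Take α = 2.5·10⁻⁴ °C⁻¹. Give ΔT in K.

2.38 K

ΔT = Δh/(αH) = 0.19 / (2.5×10⁻⁴ × 320) = 2.375 K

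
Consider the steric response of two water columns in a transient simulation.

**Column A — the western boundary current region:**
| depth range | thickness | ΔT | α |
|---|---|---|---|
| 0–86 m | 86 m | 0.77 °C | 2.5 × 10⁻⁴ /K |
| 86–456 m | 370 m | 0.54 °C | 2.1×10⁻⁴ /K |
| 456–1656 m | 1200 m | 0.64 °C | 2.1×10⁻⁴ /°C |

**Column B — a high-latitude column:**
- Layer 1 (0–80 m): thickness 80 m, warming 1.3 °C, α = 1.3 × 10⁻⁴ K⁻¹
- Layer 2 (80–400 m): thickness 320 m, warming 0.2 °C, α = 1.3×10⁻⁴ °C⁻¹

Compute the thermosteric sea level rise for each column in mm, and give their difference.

A 86 × 2.5×10⁻⁴ × 0.77 = 0.016555 m
A 86–456 m: 370 × 0.54 × 2.1×10⁻⁴ = 0.041958 m
A 456–1656 m: 2.1×10⁻⁴ × 1200 × 0.64 = 0.16128 m
A total: 0.219793 m
B 0–80 m: 1.3 × 1.3×10⁻⁴ × 80 = 0.01352 m
B Layer 2: 320 × 0.2 × 1.3×10⁻⁴ = 0.00832 m
B total: 0.02184 m
Difference: 0.219793 − 0.02184 = 0.197953 m

Δh_A ≈ 220 mm, Δh_B ≈ 21.8 mm; difference ≈ 198 mm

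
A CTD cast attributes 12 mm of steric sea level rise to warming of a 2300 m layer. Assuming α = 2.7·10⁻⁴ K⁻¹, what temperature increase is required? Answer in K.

ΔT = Δh/(αH) = 0.012 / (2.7×10⁻⁴ × 2300) ≈ 0.01932 K

0.0193 K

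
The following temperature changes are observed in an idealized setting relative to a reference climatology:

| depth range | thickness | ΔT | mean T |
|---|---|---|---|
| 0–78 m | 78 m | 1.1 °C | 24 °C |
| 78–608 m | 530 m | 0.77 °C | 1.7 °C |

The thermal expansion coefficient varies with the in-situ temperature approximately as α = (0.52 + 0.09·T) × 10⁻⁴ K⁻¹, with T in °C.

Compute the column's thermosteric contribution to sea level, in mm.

Layer 1: α = (0.52 + 0.09×24)×10⁻⁴ = 2.68×10⁻⁴ K⁻¹
Layer 2: α = (0.52 + 0.09×1.7)×10⁻⁴ = 0.673×10⁻⁴ K⁻¹
0–78 m: 1.1 × 78 × 2.68×10⁻⁴ = 0.0229944 m
78–608 m: 0.77 × 0.673×10⁻⁴ × 530 = 0.02746513 m
Δh = 0.0229944 + 0.02746513 = 0.05045953 m

Δh ≈ 50 mm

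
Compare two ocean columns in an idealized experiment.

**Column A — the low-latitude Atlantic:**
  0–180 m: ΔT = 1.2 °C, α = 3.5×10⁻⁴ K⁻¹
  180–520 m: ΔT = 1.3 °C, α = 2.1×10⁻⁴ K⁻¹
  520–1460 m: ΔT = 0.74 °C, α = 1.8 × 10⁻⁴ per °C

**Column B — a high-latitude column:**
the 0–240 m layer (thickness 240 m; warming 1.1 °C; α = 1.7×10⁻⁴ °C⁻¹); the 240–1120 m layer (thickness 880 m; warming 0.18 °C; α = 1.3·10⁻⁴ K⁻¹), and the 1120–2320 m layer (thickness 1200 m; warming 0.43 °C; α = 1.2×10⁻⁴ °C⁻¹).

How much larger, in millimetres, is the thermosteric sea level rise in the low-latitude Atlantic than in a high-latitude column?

A Layer 1: 1.2 × 3.5×10⁻⁴ × 180 = 0.07560 m
A 180–520 m: 340 × 1.3 × 2.1×10⁻⁴ = 0.09282 m
A 940 × 1.8×10⁻⁴ × 0.74 = 0.125208 m
A total: 0.293628 m
B 1.1 × 240 × 1.7×10⁻⁴ = 0.04488 m
B 1.3×10⁻⁴ × 880 × 0.18 = 0.020592 m
B 1120–2320 m: 1200 × 0.43 × 1.2×10⁻⁴ = 0.06192 m
B total: 0.127392 m
Difference: 0.293628 − 0.127392 = 0.166236 m

166 mm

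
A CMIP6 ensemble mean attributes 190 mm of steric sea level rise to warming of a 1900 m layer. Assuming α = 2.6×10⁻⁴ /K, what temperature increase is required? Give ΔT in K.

ΔT ≈ 0.385 K

ΔT = Δh/(αH) = 0.19 / (2.6×10⁻⁴ × 1900) ≈ 0.3846 K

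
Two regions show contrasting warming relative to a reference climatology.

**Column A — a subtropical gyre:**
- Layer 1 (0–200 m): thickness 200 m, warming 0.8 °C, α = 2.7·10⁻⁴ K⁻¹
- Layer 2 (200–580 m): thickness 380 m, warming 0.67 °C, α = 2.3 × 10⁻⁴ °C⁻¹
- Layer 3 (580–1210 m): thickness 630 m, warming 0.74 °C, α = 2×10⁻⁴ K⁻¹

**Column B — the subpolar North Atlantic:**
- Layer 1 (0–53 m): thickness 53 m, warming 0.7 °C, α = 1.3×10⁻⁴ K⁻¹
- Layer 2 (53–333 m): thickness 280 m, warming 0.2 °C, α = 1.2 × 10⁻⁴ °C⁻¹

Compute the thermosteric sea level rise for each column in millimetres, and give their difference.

A 0–200 m: 2.7×10⁻⁴ × 200 × 0.8 = 0.04320 m
A 0.67 × 2.3×10⁻⁴ × 380 = 0.058558 m
A Layer 3: 2×10⁻⁴ × 0.74 × 630 = 0.09324 m
A total: 0.194998 m
B 0.7 × 53 × 1.3×10⁻⁴ = 0.004823 m
B 0.2 × 280 × 1.2×10⁻⁴ = 0.00672 m
B total: 0.011543 m
Difference: 0.194998 − 0.011543 = 0.183455 m

A: 190 mm; B: 12 mm; difference 180 mm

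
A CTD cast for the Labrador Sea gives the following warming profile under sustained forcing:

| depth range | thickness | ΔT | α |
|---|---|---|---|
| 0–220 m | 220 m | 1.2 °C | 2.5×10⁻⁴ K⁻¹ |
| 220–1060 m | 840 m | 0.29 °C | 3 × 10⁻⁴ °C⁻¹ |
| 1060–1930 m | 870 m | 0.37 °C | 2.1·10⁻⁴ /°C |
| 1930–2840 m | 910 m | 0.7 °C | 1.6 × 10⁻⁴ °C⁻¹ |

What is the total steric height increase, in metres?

0–220 m: 1.2 × 2.5×10⁻⁴ × 220 = 0.06600 m
Layer 2: 0.29 × 3×10⁻⁴ × 840 = 0.07308 m
2.1×10⁻⁴ × 0.37 × 870 = 0.067599 m
Layer 4: 1.6×10⁻⁴ × 910 × 0.7 = 0.10192 m
Δh = 0.06600 + 0.07308 + 0.067599 + 0.10192 = 0.308599 m

Δh = 0.31 m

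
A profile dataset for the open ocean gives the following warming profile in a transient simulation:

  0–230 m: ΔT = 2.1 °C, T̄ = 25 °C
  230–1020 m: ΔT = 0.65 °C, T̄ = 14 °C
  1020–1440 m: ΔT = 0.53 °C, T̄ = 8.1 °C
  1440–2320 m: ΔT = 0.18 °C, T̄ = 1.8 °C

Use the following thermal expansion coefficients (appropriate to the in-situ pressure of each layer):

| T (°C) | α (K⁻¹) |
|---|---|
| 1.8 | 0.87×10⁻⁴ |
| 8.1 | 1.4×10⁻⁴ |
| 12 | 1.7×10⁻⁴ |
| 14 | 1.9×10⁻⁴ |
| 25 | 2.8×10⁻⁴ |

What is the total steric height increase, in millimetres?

Δh ≈ 278 mm

Layer 1 at 25 °C → α = 2.8×10⁻⁴ K⁻¹
Layer 2 at 14 °C → α = 1.9×10⁻⁴ K⁻¹
Layer 3 at 8.1 °C → α = 1.4×10⁻⁴ K⁻¹
Layer 4 at 1.8 °C → α = 0.87×10⁻⁴ K⁻¹
230 × 2.8×10⁻⁴ × 2.1 = 0.13524 m
Layer 2: 790 × 1.9×10⁻⁴ × 0.65 = 0.097565 m
0.53 × 420 × 1.4×10⁻⁴ = 0.031164 m
1440–2320 m: 0.18 × 0.87×10⁻⁴ × 880 = 0.0137808 m
Δh = 0.13524 + 0.097565 + 0.031164 + 0.0137808 = 0.2777498 m ≈ 278 mm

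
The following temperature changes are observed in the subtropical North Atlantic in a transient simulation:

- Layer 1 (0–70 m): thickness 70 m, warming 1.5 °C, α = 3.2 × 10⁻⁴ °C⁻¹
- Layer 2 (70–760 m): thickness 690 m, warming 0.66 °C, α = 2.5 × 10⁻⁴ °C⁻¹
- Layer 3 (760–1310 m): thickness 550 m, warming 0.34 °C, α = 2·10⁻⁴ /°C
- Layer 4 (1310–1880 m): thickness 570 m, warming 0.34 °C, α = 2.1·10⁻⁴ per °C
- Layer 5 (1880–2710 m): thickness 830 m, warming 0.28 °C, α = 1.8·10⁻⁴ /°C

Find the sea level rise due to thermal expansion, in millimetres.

Layer 1: 3.2×10⁻⁴ × 70 × 1.5 = 0.03360 m
Layer 2: 0.66 × 690 × 2.5×10⁻⁴ = 0.11385 m
760–1310 m: 0.34 × 550 × 2×10⁻⁴ = 0.03740 m
Layer 4: 570 × 0.34 × 2.1×10⁻⁴ = 0.040698 m
830 × 0.28 × 1.8×10⁻⁴ = 0.041832 m
Δh = 0.03360 + 0.11385 + 0.03740 + 0.040698 + 0.041832 = 0.26738 m ≈ 267 mm

267 mm of thermosteric rise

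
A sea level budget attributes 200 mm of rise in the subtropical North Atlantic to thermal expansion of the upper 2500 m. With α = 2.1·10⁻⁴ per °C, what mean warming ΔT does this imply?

ΔT = Δh/(αH) = 0.2 / (2.1×10⁻⁴ × 2500) ≈ 0.3810 K

about 0.381 K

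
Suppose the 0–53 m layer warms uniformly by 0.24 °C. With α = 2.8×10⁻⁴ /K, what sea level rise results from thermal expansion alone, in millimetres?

Δh = 3.6 mm

Δh = αΔT·H = 2.8×10⁻⁴ × 0.24 × 53 = 0.0035616 m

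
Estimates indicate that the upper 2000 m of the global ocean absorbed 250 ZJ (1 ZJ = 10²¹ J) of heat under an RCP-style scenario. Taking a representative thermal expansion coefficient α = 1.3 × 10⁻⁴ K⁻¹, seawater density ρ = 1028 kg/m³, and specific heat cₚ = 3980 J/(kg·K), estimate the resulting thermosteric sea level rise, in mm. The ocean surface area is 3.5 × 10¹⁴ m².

23 mm of thermosteric rise

Per unit area: Q = 250×10²¹ / (3.5×10¹⁴) ≈ 7.143×10⁸ J/m²
Δh = αQ/(ρcₚ) = 1.3×10⁻⁴ × 7.143×10⁸ / (1028 × 3980) ≈ 0.022696 m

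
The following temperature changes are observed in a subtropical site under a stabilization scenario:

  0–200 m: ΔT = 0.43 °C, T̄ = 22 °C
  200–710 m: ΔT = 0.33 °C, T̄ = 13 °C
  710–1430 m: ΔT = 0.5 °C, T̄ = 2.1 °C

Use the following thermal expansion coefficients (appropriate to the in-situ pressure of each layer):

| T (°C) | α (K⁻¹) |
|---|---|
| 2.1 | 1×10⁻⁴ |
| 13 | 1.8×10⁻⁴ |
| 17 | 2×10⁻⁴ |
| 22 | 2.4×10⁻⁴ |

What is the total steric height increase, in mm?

about 86.9 mm

Layer 1 at 22 °C → α = 2.4×10⁻⁴ K⁻¹
Layer 2 at 13 °C → α = 1.8×10⁻⁴ K⁻¹
Layer 3 at 2.1 °C → α = 1×10⁻⁴ K⁻¹
Layer 1: 2.4×10⁻⁴ × 200 × 0.43 = 0.02064 m
1.8×10⁻⁴ × 0.33 × 510 = 0.030294 m
710–1430 m: 0.5 × 720 × 1×10⁻⁴ = 0.03600 m
Δh = 0.02064 + 0.030294 + 0.03600 = 0.086934 m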